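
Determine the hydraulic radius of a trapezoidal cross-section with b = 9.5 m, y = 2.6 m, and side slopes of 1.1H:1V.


For a trapezoidal section with side slope z:
A = (b + z*y)*y = (9.5 + 1.1*2.6)*2.6 = 32.136 m^2.
P = b + 2*y*sqrt(1 + z^2) = 9.5 + 2*2.6*sqrt(1 + 1.1^2) = 17.23 m.
R = A/P = 32.136 / 17.23 = 1.8651 m.

1.8651


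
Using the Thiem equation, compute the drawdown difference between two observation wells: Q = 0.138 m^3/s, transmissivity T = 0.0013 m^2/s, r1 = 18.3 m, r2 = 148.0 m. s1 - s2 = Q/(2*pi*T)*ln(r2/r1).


Thiem equation: s1 - s2 = Q/(2*pi*T) * ln(r2/r1).
ln(r2/r1) = ln(148.0/18.3) = 2.0903.
Q/(2*pi*T) = 0.138 / (2*pi*0.0013) = 0.138 / 0.0082 = 16.8949.
s1 - s2 = 16.8949 * 2.0903 = 35.3156 m.

35.3156


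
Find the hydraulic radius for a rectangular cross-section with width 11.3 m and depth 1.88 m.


For a rectangular section:
Flow area A = b * y = 11.3 * 1.88 = 21.24 m^2.
Wetted perimeter P = b + 2y = 11.3 + 2*1.88 = 15.06 m.
Hydraulic radius R = A/P = 21.24 / 15.06 = 1.4106 m.

1.4106


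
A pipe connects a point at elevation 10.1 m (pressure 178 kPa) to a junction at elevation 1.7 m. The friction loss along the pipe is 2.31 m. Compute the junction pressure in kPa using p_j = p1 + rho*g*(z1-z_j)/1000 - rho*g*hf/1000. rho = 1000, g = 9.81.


Junction pressure: p_j = p1 + rho*g*(z1 - z_j)/1000 - rho*g*hf/1000.
Elevation term = 1000*9.81*(10.1 - 1.7)/1000 = 82.404 kPa.
Friction term = 1000*9.81*2.31/1000 = 22.661 kPa.
p_j = 178 + 82.404 - 22.661 = 237.74 kPa.

237.74


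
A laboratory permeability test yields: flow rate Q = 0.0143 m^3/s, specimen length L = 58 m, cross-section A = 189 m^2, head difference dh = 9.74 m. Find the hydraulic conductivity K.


From K = Q*L / (A*dh):
Numerator: Q*L = 0.0143 * 58 = 0.8294.
Denominator: A*dh = 189 * 9.74 = 1840.86.
K = 0.8294 / 1840.86 = 0.000451 m/s.

0.000451


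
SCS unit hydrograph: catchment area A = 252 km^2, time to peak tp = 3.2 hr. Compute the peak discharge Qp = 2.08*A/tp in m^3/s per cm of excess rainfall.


SCS formula: Qp = 2.08 * A / tp.
Qp = 2.08 * 252 / 3.2
   = 524.16 / 3.2
   = 163.8 m^3/s per cm.

163.8


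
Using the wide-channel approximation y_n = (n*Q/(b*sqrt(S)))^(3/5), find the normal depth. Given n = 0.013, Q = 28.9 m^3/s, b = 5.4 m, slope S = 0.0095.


We use the wide-channel approximation y_n = (n*Q/(b*sqrt(S)))^(3/5).
sqrt(S) = sqrt(0.0095) = 0.097468.
Numerator: n*Q = 0.013 * 28.9 = 0.3757.
Denominator: b*sqrt(S) = 5.4 * 0.097468 = 0.526327.
arg = 0.7138.
y_n = 0.7138^(3/5) = 0.8169 m.

0.8169


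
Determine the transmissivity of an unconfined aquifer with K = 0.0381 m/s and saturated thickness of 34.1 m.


Transmissivity is defined as T = K * h.
T = 0.0381 * 34.1
  = 1.2992 m^2/s.

1.2992


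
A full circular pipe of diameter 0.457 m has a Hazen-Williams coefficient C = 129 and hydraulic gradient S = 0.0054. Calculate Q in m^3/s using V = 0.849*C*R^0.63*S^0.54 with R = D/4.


For a full circular pipe, R = D/4 = 0.457/4 = 0.1143 m.
V = 0.849 * 129 * 0.1143^0.63 * 0.0054^0.54
  = 0.849 * 129 * 0.254947 * 0.059634
  = 1.6651 m/s.
Pipe area A = pi*D^2/4 = pi*0.457^2/4 = 0.164 m^2.
Q = A * V = 0.164 * 1.6651 = 0.2731 m^3/s.

0.2731


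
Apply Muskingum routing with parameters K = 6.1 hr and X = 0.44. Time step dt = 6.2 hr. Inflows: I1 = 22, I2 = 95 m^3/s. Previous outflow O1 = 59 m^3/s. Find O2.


Muskingum coefficients:
denom = 2*K*(1-X) + dt = 2*6.1*(1-0.44) + 6.2 = 13.032.
C0 = (dt - 2*K*X)/denom = (6.2 - 2*6.1*0.44)/13.032 = 0.0638.
C1 = (dt + 2*K*X)/denom = (6.2 + 2*6.1*0.44)/13.032 = 0.8877.
C2 = (2*K*(1-X) - dt)/denom = 0.0485.
O2 = C0*I2 + C1*I1 + C2*O1
   = 0.0638*95 + 0.8877*22 + 0.0485*59
   = 28.45 m^3/s.

28.45


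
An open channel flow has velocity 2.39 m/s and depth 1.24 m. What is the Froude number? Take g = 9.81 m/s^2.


The Froude number is defined as Fr = V / sqrt(g*y).
g*y = 9.81 * 1.24 = 12.1644.
sqrt(g*y) = sqrt(12.1644) = 3.4877.
Fr = 2.39 / 3.4877 = 0.6853.

0.6853


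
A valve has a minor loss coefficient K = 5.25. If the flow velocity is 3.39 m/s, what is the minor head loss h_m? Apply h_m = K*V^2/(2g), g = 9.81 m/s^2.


Minor loss formula: h_m = K * V^2/(2g).
V^2 = 3.39^2 = 11.4921.
V^2/(2g) = 11.4921 / 19.62 = 0.5857 m.
h_m = 5.25 * 0.5857 = 3.0751 m.

3.0751


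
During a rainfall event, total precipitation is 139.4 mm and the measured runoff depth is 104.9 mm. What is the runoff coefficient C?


The runoff coefficient C = runoff depth / rainfall depth.
C = 104.9 / 139.4
  = 0.7525.

0.7525


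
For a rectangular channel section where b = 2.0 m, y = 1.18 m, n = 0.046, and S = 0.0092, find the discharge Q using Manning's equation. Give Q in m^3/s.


For a rectangular channel, the cross-sectional area A = b * y = 2.0 * 1.18 = 2.36 m^2.
The wetted perimeter P = b + 2y = 2.0 + 2*1.18 = 4.36 m.
Hydraulic radius R = A/P = 2.36/4.36 = 0.5413 m.
Velocity V = (1/n)*R^(2/3)*S^(1/2) = (1/0.046)*0.5413^(2/3)*0.0092^(1/2) = 1.3849 m/s.
Discharge Q = A * V = 2.36 * 1.3849 = 3.268 m^3/s.

3.268


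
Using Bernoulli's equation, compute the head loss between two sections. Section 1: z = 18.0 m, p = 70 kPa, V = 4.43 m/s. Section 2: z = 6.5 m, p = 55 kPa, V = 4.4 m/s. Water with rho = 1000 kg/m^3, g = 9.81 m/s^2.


Total head at each section: H = z + p/(rho*g) + V^2/(2g).
H1 = 18.0 + 70*1000/(1000*9.81) + 4.43^2/(2*9.81)
   = 18.0 + 7.136 + 1.0002
   = 26.136 m.
H2 = 6.5 + 55*1000/(1000*9.81) + 4.4^2/(2*9.81)
   = 6.5 + 5.607 + 0.9867
   = 13.093 m.
h_L = H1 - H2 = 26.136 - 13.093 = 13.043 m.

13.043


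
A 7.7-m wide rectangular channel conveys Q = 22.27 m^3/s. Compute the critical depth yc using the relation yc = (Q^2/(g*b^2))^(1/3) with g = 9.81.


Using yc = (Q^2 / (g * b^2))^(1/3):
Q^2 = 22.27^2 = 495.95.
g * b^2 = 9.81 * 7.7^2 = 9.81 * 59.29 = 581.63.
Q^2 / (g*b^2) = 495.95 / 581.63 = 0.8527.
yc = 0.8527^(1/3) = 0.9483 m.

0.9483


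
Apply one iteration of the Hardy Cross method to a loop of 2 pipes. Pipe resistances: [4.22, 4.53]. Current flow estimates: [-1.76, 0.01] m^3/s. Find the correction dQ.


Numerator terms (r*Q*|Q|): 4.22*-1.76*|-1.76| = -13.0719; 4.53*0.01*|0.01| = 0.0005.
Sum of numerator = -13.0714.
Denominator terms (r*|Q|): 4.22*|-1.76| = 7.4272; 4.53*|0.01| = 0.0453.
2 * sum of denominator = 2 * 7.4725 = 14.945.
dQ = --13.0714 / 14.945 = 0.8746 m^3/s.

0.8746


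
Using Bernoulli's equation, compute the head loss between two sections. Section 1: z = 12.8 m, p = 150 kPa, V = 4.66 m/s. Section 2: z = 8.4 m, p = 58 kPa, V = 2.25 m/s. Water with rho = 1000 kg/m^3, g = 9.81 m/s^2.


Total head at each section: H = z + p/(rho*g) + V^2/(2g).
H1 = 12.8 + 150*1000/(1000*9.81) + 4.66^2/(2*9.81)
   = 12.8 + 15.291 + 1.1068
   = 29.197 m.
H2 = 8.4 + 58*1000/(1000*9.81) + 2.25^2/(2*9.81)
   = 8.4 + 5.912 + 0.258
   = 14.57 m.
h_L = H1 - H2 = 29.197 - 14.57 = 14.627 m.

14.627


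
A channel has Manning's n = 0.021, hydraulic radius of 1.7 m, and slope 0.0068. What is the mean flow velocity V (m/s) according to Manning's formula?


Manning's equation gives V = (1/n) * R^(2/3) * S^(1/2).
First, compute R^(2/3) = 1.7^(2/3) = 1.4244.
Next, S^(1/2) = 0.0068^(1/2) = 0.082462.
Then 1/n = 1/0.021 = 47.62.
V = 47.62 * 1.4244 * 0.082462 = 5.5933 m/s.

5.5933


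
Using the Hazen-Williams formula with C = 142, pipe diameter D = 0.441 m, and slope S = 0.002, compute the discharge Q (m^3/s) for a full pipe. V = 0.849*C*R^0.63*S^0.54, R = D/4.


For a full circular pipe, R = D/4 = 0.441/4 = 0.1103 m.
V = 0.849 * 142 * 0.1103^0.63 * 0.002^0.54
  = 0.849 * 142 * 0.249286 * 0.034878
  = 1.0482 m/s.
Pipe area A = pi*D^2/4 = pi*0.441^2/4 = 0.1527 m^2.
Q = A * V = 0.1527 * 1.0482 = 0.1601 m^3/s.

0.1601


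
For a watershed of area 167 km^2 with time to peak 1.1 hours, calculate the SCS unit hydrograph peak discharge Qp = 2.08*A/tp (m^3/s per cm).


SCS formula: Qp = 2.08 * A / tp.
Qp = 2.08 * 167 / 1.1
   = 347.36 / 1.1
   = 315.78 m^3/s per cm.

315.78


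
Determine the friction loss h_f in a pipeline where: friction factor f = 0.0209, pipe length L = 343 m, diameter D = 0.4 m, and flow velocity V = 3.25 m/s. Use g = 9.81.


Darcy-Weisbach equation: h_f = f * (L/D) * V^2/(2g).
f * L/D = 0.0209 * 343/0.4 = 17.9217.
V^2/(2g) = 3.25^2 / (2*9.81) = 10.5625 / 19.62 = 0.5384 m.
h_f = 17.9217 * 0.5384 = 9.648 m.

9.648


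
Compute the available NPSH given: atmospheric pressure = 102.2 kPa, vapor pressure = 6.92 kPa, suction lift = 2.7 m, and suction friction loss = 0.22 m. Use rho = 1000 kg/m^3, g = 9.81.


NPSHa = p_atm/(rho*g) - z_s - hf_s - p_vap/(rho*g).
p_atm/(rho*g) = 102.2*1000 / (1000*9.81) = 10.418 m.
p_vap/(rho*g) = 6.92*1000 / (1000*9.81) = 0.705 m.
NPSHa = 10.418 - 2.7 - 0.22 - 0.705
      = 6.79 m.

6.79


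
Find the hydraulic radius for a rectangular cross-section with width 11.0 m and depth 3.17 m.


For a rectangular section:
Flow area A = b * y = 11.0 * 3.17 = 34.87 m^2.
Wetted perimeter P = b + 2y = 11.0 + 2*3.17 = 17.34 m.
Hydraulic radius R = A/P = 34.87 / 17.34 = 2.011 m.

2.011


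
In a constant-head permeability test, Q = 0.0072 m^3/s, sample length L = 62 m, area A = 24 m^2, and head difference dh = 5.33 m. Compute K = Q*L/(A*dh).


From K = Q*L / (A*dh):
Numerator: Q*L = 0.0072 * 62 = 0.4464.
Denominator: A*dh = 24 * 5.33 = 127.92.
K = 0.4464 / 127.92 = 0.00349 m/s.

0.00349


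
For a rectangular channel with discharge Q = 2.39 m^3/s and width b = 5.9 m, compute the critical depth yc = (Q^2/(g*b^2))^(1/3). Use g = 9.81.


Using yc = (Q^2 / (g * b^2))^(1/3):
Q^2 = 2.39^2 = 5.71.
g * b^2 = 9.81 * 5.9^2 = 9.81 * 34.81 = 341.49.
Q^2 / (g*b^2) = 5.71 / 341.49 = 0.0167.
yc = 0.0167^(1/3) = 0.2557 m.

0.2557


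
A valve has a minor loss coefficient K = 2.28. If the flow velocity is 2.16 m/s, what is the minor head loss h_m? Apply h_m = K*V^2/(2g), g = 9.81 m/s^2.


Minor loss formula: h_m = K * V^2/(2g).
V^2 = 2.16^2 = 4.6656.
V^2/(2g) = 4.6656 / 19.62 = 0.2378 m.
h_m = 2.28 * 0.2378 = 0.5422 m.

0.5422


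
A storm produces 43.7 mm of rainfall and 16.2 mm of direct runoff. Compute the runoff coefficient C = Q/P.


The runoff coefficient C = runoff depth / rainfall depth.
C = 16.2 / 43.7
  = 0.3707.

0.3707


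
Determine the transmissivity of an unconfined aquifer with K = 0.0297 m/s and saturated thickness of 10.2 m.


Transmissivity is defined as T = K * h.
T = 0.0297 * 10.2
  = 0.3029 m^2/s.

0.3029


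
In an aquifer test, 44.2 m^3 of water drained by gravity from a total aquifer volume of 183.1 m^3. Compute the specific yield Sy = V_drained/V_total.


Specific yield Sy = Volume drained / Total volume.
Sy = 44.2 / 183.1
   = 0.2414.

0.2414


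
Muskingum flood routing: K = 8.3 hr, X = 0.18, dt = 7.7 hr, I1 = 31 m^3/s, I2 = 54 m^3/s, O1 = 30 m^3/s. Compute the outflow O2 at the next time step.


Muskingum coefficients:
denom = 2*K*(1-X) + dt = 2*8.3*(1-0.18) + 7.7 = 21.312.
C0 = (dt - 2*K*X)/denom = (7.7 - 2*8.3*0.18)/21.312 = 0.2211.
C1 = (dt + 2*K*X)/denom = (7.7 + 2*8.3*0.18)/21.312 = 0.5015.
C2 = (2*K*(1-X) - dt)/denom = 0.2774.
O2 = C0*I2 + C1*I1 + C2*O1
   = 0.2211*54 + 0.5015*31 + 0.2774*30
   = 35.81 m^3/s.

35.81


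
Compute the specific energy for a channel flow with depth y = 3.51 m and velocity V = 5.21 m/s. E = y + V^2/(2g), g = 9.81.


Specific energy E = y + V^2/(2g).
Velocity head = V^2/(2g) = 5.21^2 / (2*9.81) = 27.1441 / 19.62 = 1.3835 m.
E = 3.51 + 1.3835 = 4.8935 m.

4.8935


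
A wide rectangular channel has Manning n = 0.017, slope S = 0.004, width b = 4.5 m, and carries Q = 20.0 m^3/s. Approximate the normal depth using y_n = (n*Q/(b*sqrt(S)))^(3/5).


We use the wide-channel approximation y_n = (n*Q/(b*sqrt(S)))^(3/5).
sqrt(S) = sqrt(0.004) = 0.063246.
Numerator: n*Q = 0.017 * 20.0 = 0.34.
Denominator: b*sqrt(S) = 4.5 * 0.063246 = 0.284607.
arg = 1.1946.
y_n = 1.1946^(3/5) = 1.1126 m.

1.1126


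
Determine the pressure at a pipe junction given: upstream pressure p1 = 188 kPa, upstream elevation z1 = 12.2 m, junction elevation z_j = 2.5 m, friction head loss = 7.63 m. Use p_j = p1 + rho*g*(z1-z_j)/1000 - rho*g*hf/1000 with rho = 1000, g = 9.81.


Junction pressure: p_j = p1 + rho*g*(z1 - z_j)/1000 - rho*g*hf/1000.
Elevation term = 1000*9.81*(12.2 - 2.5)/1000 = 95.157 kPa.
Friction term = 1000*9.81*7.63/1000 = 74.85 kPa.
p_j = 188 + 95.157 - 74.85 = 208.31 kPa.

208.31


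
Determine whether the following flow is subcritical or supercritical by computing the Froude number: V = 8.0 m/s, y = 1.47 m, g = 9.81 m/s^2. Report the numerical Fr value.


The Froude number is defined as Fr = V / sqrt(g*y).
g*y = 9.81 * 1.47 = 14.4207.
sqrt(g*y) = sqrt(14.4207) = 3.7975.
Fr = 8.0 / 3.7975 = 2.1067.
Since Fr > 1, the flow is supercritical.

2.1067


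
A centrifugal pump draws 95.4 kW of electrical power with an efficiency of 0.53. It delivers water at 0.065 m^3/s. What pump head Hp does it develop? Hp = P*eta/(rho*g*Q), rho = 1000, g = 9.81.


Pump head formula: Hp = P * eta / (rho * g * Q).
Numerator: P * eta = 95.4 * 1000 * 0.53 = 50562.0 W.
Denominator: rho * g * Q = 1000 * 9.81 * 0.065 = 637.65.
Hp = 50562.0 / 637.65 = 79.29 m.

79.29


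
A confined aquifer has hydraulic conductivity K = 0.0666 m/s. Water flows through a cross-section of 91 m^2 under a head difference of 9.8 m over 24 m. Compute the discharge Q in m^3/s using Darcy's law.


Darcy's law: Q = K * A * i, where i = dh/L.
Hydraulic gradient i = 9.8 / 24 = 0.408333.
Q = 0.0666 * 91 * 0.408333
  = 2.4747 m^3/s.

2.4747


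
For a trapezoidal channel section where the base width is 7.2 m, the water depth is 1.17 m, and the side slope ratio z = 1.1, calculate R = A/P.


For a trapezoidal section with side slope z:
A = (b + z*y)*y = (7.2 + 1.1*1.17)*1.17 = 9.93 m^2.
P = b + 2*y*sqrt(1 + z^2) = 7.2 + 2*1.17*sqrt(1 + 1.1^2) = 10.679 m.
R = A/P = 9.93 / 10.679 = 0.9299 m.

0.9299


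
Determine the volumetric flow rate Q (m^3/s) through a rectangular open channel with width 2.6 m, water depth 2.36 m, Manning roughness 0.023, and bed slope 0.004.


For a rectangular channel, the cross-sectional area A = b * y = 2.6 * 2.36 = 6.14 m^2.
The wetted perimeter P = b + 2y = 2.6 + 2*2.36 = 7.32 m.
Hydraulic radius R = A/P = 6.14/7.32 = 0.8383 m.
Velocity V = (1/n)*R^(2/3)*S^(1/2) = (1/0.023)*0.8383^(2/3)*0.004^(1/2) = 2.4447 m/s.
Discharge Q = A * V = 6.14 * 2.4447 = 15.0 m^3/s.

15.0


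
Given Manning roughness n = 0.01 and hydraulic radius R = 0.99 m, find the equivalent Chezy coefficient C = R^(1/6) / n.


The Chezy coefficient relates to Manning's n through C = R^(1/6) / n.
R^(1/6) = 0.99^(1/6) = 0.998326.
C = 0.998326 / 0.01 = 99.83 m^(1/2)/s.

99.83


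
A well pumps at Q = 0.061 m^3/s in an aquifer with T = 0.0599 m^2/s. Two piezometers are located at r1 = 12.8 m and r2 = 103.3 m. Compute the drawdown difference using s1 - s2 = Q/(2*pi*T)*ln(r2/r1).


Thiem equation: s1 - s2 = Q/(2*pi*T) * ln(r2/r1).
ln(r2/r1) = ln(103.3/12.8) = 2.0882.
Q/(2*pi*T) = 0.061 / (2*pi*0.0599) = 0.061 / 0.3764 = 0.1621.
s1 - s2 = 0.1621 * 2.0882 = 0.3384 m.

0.3384


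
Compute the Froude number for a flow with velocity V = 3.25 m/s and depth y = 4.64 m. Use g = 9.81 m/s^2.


The Froude number is defined as Fr = V / sqrt(g*y).
g*y = 9.81 * 4.64 = 45.5184.
sqrt(g*y) = sqrt(45.5184) = 6.7467.
Fr = 3.25 / 6.7467 = 0.4817.

0.4817


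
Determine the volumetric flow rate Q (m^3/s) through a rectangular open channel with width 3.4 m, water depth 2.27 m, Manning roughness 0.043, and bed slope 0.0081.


For a rectangular channel, the cross-sectional area A = b * y = 3.4 * 2.27 = 7.72 m^2.
The wetted perimeter P = b + 2y = 3.4 + 2*2.27 = 7.94 m.
Hydraulic radius R = A/P = 7.72/7.94 = 0.972 m.
Velocity V = (1/n)*R^(2/3)*S^(1/2) = (1/0.043)*0.972^(2/3)*0.0081^(1/2) = 2.0538 m/s.
Discharge Q = A * V = 7.72 * 2.0538 = 15.851 m^3/s.

15.851


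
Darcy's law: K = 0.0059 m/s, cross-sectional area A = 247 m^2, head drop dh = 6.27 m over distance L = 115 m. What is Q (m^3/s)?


Darcy's law: Q = K * A * i, where i = dh/L.
Hydraulic gradient i = 6.27 / 115 = 0.054522.
Q = 0.0059 * 247 * 0.054522
  = 0.0795 m^3/s.

0.0795


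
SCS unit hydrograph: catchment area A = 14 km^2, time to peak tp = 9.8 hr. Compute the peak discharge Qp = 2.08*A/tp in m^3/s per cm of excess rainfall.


SCS formula: Qp = 2.08 * A / tp.
Qp = 2.08 * 14 / 9.8
   = 29.12 / 9.8
   = 2.97 m^3/s per cm.

2.97


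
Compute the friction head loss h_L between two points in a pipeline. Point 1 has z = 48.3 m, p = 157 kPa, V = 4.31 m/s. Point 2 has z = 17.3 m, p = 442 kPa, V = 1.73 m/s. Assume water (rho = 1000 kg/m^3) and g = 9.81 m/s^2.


Total head at each section: H = z + p/(rho*g) + V^2/(2g).
H1 = 48.3 + 157*1000/(1000*9.81) + 4.31^2/(2*9.81)
   = 48.3 + 16.004 + 0.9468
   = 65.251 m.
H2 = 17.3 + 442*1000/(1000*9.81) + 1.73^2/(2*9.81)
   = 17.3 + 45.056 + 0.1525
   = 62.509 m.
h_L = H1 - H2 = 65.251 - 62.509 = 2.742 m.

2.742


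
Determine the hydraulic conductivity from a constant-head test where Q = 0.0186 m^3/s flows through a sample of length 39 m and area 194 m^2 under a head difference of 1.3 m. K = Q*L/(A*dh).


From K = Q*L / (A*dh):
Numerator: Q*L = 0.0186 * 39 = 0.7254.
Denominator: A*dh = 194 * 1.3 = 252.2.
K = 0.7254 / 252.2 = 0.002876 m/s.

0.002876


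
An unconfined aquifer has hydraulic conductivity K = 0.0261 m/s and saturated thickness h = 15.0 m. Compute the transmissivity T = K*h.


Transmissivity is defined as T = K * h.
T = 0.0261 * 15.0
  = 0.3915 m^2/s.

0.3915


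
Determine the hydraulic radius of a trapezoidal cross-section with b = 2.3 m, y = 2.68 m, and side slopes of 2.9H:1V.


For a trapezoidal section with side slope z:
A = (b + z*y)*y = (2.3 + 2.9*2.68)*2.68 = 26.993 m^2.
P = b + 2*y*sqrt(1 + z^2) = 2.3 + 2*2.68*sqrt(1 + 2.9^2) = 18.742 m.
R = A/P = 26.993 / 18.742 = 1.4402 m.

1.4402


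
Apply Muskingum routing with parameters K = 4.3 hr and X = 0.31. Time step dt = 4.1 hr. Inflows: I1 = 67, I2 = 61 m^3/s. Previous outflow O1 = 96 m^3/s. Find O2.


Muskingum coefficients:
denom = 2*K*(1-X) + dt = 2*4.3*(1-0.31) + 4.1 = 10.034.
C0 = (dt - 2*K*X)/denom = (4.1 - 2*4.3*0.31)/10.034 = 0.1429.
C1 = (dt + 2*K*X)/denom = (4.1 + 2*4.3*0.31)/10.034 = 0.6743.
C2 = (2*K*(1-X) - dt)/denom = 0.1828.
O2 = C0*I2 + C1*I1 + C2*O1
   = 0.1429*61 + 0.6743*67 + 0.1828*96
   = 71.44 m^3/s.

71.44


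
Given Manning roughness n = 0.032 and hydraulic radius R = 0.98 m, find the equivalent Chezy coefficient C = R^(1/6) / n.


The Chezy coefficient relates to Manning's n through C = R^(1/6) / n.
R^(1/6) = 0.98^(1/6) = 0.996639.
C = 0.996639 / 0.032 = 31.14 m^(1/2)/s.

31.14


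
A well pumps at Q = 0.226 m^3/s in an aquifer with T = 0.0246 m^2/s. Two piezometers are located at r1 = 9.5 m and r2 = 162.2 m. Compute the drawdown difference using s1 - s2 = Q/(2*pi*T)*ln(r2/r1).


Thiem equation: s1 - s2 = Q/(2*pi*T) * ln(r2/r1).
ln(r2/r1) = ln(162.2/9.5) = 2.8375.
Q/(2*pi*T) = 0.226 / (2*pi*0.0246) = 0.226 / 0.1546 = 1.4622.
s1 - s2 = 1.4622 * 2.8375 = 4.1489 m.

4.1489


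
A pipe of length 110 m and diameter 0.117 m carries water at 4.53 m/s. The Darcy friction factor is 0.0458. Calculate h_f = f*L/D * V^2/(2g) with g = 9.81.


Darcy-Weisbach equation: h_f = f * (L/D) * V^2/(2g).
f * L/D = 0.0458 * 110/0.117 = 43.0598.
V^2/(2g) = 4.53^2 / (2*9.81) = 20.5209 / 19.62 = 1.0459 m.
h_f = 43.0598 * 1.0459 = 45.037 m.

45.037


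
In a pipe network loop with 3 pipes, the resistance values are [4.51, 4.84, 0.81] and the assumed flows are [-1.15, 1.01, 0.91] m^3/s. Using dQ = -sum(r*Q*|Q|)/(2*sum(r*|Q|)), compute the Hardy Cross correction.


Numerator terms (r*Q*|Q|): 4.51*-1.15*|-1.15| = -5.9645; 4.84*1.01*|1.01| = 4.9373; 0.81*0.91*|0.91| = 0.6708.
Sum of numerator = -0.3564.
Denominator terms (r*|Q|): 4.51*|-1.15| = 5.1865; 4.84*|1.01| = 4.8884; 0.81*|0.91| = 0.7371.
2 * sum of denominator = 2 * 10.812 = 21.624.
dQ = --0.3564 / 21.624 = 0.0165 m^3/s.

0.0165


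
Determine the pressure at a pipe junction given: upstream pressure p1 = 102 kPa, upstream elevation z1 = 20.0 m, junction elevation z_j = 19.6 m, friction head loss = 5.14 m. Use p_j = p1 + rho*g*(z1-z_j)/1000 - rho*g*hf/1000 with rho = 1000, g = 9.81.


Junction pressure: p_j = p1 + rho*g*(z1 - z_j)/1000 - rho*g*hf/1000.
Elevation term = 1000*9.81*(20.0 - 19.6)/1000 = 3.924 kPa.
Friction term = 1000*9.81*5.14/1000 = 50.423 kPa.
p_j = 102 + 3.924 - 50.423 = 55.5 kPa.

55.5


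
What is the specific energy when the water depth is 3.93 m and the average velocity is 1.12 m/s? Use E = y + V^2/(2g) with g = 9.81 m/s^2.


Specific energy E = y + V^2/(2g).
Velocity head = V^2/(2g) = 1.12^2 / (2*9.81) = 1.2544 / 19.62 = 0.0639 m.
E = 3.93 + 0.0639 = 3.9939 m.

3.9939


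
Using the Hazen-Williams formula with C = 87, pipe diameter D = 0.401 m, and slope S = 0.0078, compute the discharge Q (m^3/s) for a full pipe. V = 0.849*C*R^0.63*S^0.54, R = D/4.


For a full circular pipe, R = D/4 = 0.401/4 = 0.1003 m.
V = 0.849 * 87 * 0.1003^0.63 * 0.0078^0.54
  = 0.849 * 87 * 0.234792 * 0.072733
  = 1.2614 m/s.
Pipe area A = pi*D^2/4 = pi*0.401^2/4 = 0.1263 m^2.
Q = A * V = 0.1263 * 1.2614 = 0.1593 m^3/s.

0.1593


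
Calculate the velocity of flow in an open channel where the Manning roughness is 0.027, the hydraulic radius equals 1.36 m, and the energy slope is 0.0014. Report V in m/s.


Manning's equation gives V = (1/n) * R^(2/3) * S^(1/2).
First, compute R^(2/3) = 1.36^(2/3) = 1.2275.
Next, S^(1/2) = 0.0014^(1/2) = 0.037417.
Then 1/n = 1/0.027 = 37.04.
V = 37.04 * 1.2275 * 0.037417 = 1.7011 m/s.

1.7011


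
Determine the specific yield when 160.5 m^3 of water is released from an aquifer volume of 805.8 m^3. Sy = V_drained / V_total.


Specific yield Sy = Volume drained / Total volume.
Sy = 160.5 / 805.8
   = 0.1992.

0.1992


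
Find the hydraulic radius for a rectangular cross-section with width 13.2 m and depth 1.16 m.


For a rectangular section:
Flow area A = b * y = 13.2 * 1.16 = 15.31 m^2.
Wetted perimeter P = b + 2y = 13.2 + 2*1.16 = 15.52 m.
Hydraulic radius R = A/P = 15.31 / 15.52 = 0.9866 m.

0.9866


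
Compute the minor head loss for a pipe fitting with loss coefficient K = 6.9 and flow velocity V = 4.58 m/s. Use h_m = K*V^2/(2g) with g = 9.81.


Minor loss formula: h_m = K * V^2/(2g).
V^2 = 4.58^2 = 20.9764.
V^2/(2g) = 20.9764 / 19.62 = 1.0691 m.
h_m = 6.9 * 1.0691 = 7.377 m.

7.377


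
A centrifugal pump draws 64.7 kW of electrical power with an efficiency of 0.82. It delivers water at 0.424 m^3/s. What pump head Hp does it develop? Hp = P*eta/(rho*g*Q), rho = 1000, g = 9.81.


Pump head formula: Hp = P * eta / (rho * g * Q).
Numerator: P * eta = 64.7 * 1000 * 0.82 = 53054.0 W.
Denominator: rho * g * Q = 1000 * 9.81 * 0.424 = 4159.44.
Hp = 53054.0 / 4159.44 = 12.76 m.

12.76


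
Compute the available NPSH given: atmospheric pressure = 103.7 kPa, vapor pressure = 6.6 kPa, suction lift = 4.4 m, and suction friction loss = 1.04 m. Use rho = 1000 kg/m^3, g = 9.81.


NPSHa = p_atm/(rho*g) - z_s - hf_s - p_vap/(rho*g).
p_atm/(rho*g) = 103.7*1000 / (1000*9.81) = 10.571 m.
p_vap/(rho*g) = 6.6*1000 / (1000*9.81) = 0.673 m.
NPSHa = 10.571 - 4.4 - 1.04 - 0.673
      = 4.46 m.

4.46


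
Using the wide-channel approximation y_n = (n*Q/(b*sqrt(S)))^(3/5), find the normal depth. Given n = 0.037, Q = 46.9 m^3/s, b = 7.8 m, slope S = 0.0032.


We use the wide-channel approximation y_n = (n*Q/(b*sqrt(S)))^(3/5).
sqrt(S) = sqrt(0.0032) = 0.056569.
Numerator: n*Q = 0.037 * 46.9 = 1.7353.
Denominator: b*sqrt(S) = 7.8 * 0.056569 = 0.441238.
arg = 3.9328.
y_n = 3.9328^(3/5) = 2.2742 m.

2.2742


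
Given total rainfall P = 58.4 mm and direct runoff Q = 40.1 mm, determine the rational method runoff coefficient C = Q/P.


The runoff coefficient C = runoff depth / rainfall depth.
C = 40.1 / 58.4
  = 0.6866.

0.6866


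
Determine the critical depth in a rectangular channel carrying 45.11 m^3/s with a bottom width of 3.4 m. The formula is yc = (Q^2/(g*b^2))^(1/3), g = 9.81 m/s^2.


Using yc = (Q^2 / (g * b^2))^(1/3):
Q^2 = 45.11^2 = 2034.91.
g * b^2 = 9.81 * 3.4^2 = 9.81 * 11.56 = 113.4.
Q^2 / (g*b^2) = 2034.91 / 113.4 = 17.9445.
yc = 17.9445^(1/3) = 2.618 m.

2.618


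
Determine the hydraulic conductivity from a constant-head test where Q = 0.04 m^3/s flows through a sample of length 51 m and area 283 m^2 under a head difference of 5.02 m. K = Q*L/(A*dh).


From K = Q*L / (A*dh):
Numerator: Q*L = 0.04 * 51 = 2.04.
Denominator: A*dh = 283 * 5.02 = 1420.66.
K = 2.04 / 1420.66 = 0.001436 m/s.

0.001436


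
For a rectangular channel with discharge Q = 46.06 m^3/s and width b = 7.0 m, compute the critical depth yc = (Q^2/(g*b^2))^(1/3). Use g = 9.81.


Using yc = (Q^2 / (g * b^2))^(1/3):
Q^2 = 46.06^2 = 2121.52.
g * b^2 = 9.81 * 7.0^2 = 9.81 * 49.0 = 480.69.
Q^2 / (g*b^2) = 2121.52 / 480.69 = 4.4135.
yc = 4.4135^(1/3) = 1.6403 m.

1.6403


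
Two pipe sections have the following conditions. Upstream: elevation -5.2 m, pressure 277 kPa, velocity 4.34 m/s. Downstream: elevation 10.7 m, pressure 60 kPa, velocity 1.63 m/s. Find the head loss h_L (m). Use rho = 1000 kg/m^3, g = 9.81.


Total head at each section: H = z + p/(rho*g) + V^2/(2g).
H1 = -5.2 + 277*1000/(1000*9.81) + 4.34^2/(2*9.81)
   = -5.2 + 28.236 + 0.96
   = 23.997 m.
H2 = 10.7 + 60*1000/(1000*9.81) + 1.63^2/(2*9.81)
   = 10.7 + 6.116 + 0.1354
   = 16.952 m.
h_L = H1 - H2 = 23.997 - 16.952 = 7.045 m.

7.045


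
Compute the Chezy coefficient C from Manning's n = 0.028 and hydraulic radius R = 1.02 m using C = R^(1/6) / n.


The Chezy coefficient relates to Manning's n through C = R^(1/6) / n.
R^(1/6) = 1.02^(1/6) = 1.003306.
C = 1.003306 / 0.028 = 35.83 m^(1/2)/s.

35.83


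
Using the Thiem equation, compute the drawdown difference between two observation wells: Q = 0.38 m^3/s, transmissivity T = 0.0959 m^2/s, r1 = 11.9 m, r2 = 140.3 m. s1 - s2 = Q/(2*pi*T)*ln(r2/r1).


Thiem equation: s1 - s2 = Q/(2*pi*T) * ln(r2/r1).
ln(r2/r1) = ln(140.3/11.9) = 2.4672.
Q/(2*pi*T) = 0.38 / (2*pi*0.0959) = 0.38 / 0.6026 = 0.6306.
s1 - s2 = 0.6306 * 2.4672 = 1.556 m.

1.556


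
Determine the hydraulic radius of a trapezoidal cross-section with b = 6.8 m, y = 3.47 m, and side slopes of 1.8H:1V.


For a trapezoidal section with side slope z:
A = (b + z*y)*y = (6.8 + 1.8*3.47)*3.47 = 45.27 m^2.
P = b + 2*y*sqrt(1 + z^2) = 6.8 + 2*3.47*sqrt(1 + 1.8^2) = 21.09 m.
R = A/P = 45.27 / 21.09 = 2.1465 m.

2.1465


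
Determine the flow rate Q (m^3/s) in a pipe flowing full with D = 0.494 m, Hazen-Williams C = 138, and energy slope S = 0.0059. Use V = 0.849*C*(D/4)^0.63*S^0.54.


For a full circular pipe, R = D/4 = 0.494/4 = 0.1235 m.
V = 0.849 * 138 * 0.1235^0.63 * 0.0059^0.54
  = 0.849 * 138 * 0.267763 * 0.062555
  = 1.9624 m/s.
Pipe area A = pi*D^2/4 = pi*0.494^2/4 = 0.1917 m^2.
Q = A * V = 0.1917 * 1.9624 = 0.3761 m^3/s.

0.3761


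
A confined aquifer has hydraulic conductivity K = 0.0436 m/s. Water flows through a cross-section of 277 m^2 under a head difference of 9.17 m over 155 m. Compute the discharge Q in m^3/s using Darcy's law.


Darcy's law: Q = K * A * i, where i = dh/L.
Hydraulic gradient i = 9.17 / 155 = 0.059161.
Q = 0.0436 * 277 * 0.059161
  = 0.7145 m^3/s.

0.7145


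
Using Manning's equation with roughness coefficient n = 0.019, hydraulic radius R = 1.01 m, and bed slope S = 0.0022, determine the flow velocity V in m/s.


Manning's equation gives V = (1/n) * R^(2/3) * S^(1/2).
First, compute R^(2/3) = 1.01^(2/3) = 1.0067.
Next, S^(1/2) = 0.0022^(1/2) = 0.046904.
Then 1/n = 1/0.019 = 52.63.
V = 52.63 * 1.0067 * 0.046904 = 2.4851 m/s.

2.4851


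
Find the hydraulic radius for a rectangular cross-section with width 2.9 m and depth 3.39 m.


For a rectangular section:
Flow area A = b * y = 2.9 * 3.39 = 9.83 m^2.
Wetted perimeter P = b + 2y = 2.9 + 2*3.39 = 9.68 m.
Hydraulic radius R = A/P = 9.83 / 9.68 = 1.0156 m.

1.0156


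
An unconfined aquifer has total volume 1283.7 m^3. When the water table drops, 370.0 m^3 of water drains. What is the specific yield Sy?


Specific yield Sy = Volume drained / Total volume.
Sy = 370.0 / 1283.7
   = 0.2882.

0.2882


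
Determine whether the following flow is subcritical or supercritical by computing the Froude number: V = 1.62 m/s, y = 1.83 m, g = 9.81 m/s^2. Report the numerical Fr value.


The Froude number is defined as Fr = V / sqrt(g*y).
g*y = 9.81 * 1.83 = 17.9523.
sqrt(g*y) = sqrt(17.9523) = 4.237.
Fr = 1.62 / 4.237 = 0.3823.
Since Fr < 1, the flow is subcritical.

0.3823


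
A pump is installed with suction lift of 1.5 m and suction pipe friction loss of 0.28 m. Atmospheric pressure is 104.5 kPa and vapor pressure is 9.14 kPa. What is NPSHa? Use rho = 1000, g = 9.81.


NPSHa = p_atm/(rho*g) - z_s - hf_s - p_vap/(rho*g).
p_atm/(rho*g) = 104.5*1000 / (1000*9.81) = 10.652 m.
p_vap/(rho*g) = 9.14*1000 / (1000*9.81) = 0.932 m.
NPSHa = 10.652 - 1.5 - 0.28 - 0.932
      = 7.94 m.

7.94


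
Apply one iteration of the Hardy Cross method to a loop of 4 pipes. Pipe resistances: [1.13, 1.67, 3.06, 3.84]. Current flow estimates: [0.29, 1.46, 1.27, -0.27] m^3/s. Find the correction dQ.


Numerator terms (r*Q*|Q|): 1.13*0.29*|0.29| = 0.095; 1.67*1.46*|1.46| = 3.5598; 3.06*1.27*|1.27| = 4.9355; 3.84*-0.27*|-0.27| = -0.2799.
Sum of numerator = 8.3103.
Denominator terms (r*|Q|): 1.13*|0.29| = 0.3277; 1.67*|1.46| = 2.4382; 3.06*|1.27| = 3.8862; 3.84*|-0.27| = 1.0368.
2 * sum of denominator = 2 * 7.6889 = 15.3778.
dQ = -8.3103 / 15.3778 = -0.5404 m^3/s.

-0.5404


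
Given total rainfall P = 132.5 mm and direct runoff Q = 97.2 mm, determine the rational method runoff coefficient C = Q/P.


The runoff coefficient C = runoff depth / rainfall depth.
C = 97.2 / 132.5
  = 0.7336.

0.7336


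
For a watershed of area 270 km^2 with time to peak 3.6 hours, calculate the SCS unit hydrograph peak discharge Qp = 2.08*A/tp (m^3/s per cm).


SCS formula: Qp = 2.08 * A / tp.
Qp = 2.08 * 270 / 3.6
   = 561.6 / 3.6
   = 156.0 m^3/s per cm.

156.0


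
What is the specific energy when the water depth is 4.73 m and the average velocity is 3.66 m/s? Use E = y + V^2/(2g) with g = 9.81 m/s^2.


Specific energy E = y + V^2/(2g).
Velocity head = V^2/(2g) = 3.66^2 / (2*9.81) = 13.3956 / 19.62 = 0.6828 m.
E = 4.73 + 0.6828 = 5.4128 m.

5.4128


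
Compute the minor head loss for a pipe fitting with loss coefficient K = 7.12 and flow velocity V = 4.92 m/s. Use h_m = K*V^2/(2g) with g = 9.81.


Minor loss formula: h_m = K * V^2/(2g).
V^2 = 4.92^2 = 24.2064.
V^2/(2g) = 24.2064 / 19.62 = 1.2338 m.
h_m = 7.12 * 1.2338 = 8.7844 m.

8.7844


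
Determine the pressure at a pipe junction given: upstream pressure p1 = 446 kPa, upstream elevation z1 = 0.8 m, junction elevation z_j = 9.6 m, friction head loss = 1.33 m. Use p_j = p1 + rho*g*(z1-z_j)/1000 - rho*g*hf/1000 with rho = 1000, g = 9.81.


Junction pressure: p_j = p1 + rho*g*(z1 - z_j)/1000 - rho*g*hf/1000.
Elevation term = 1000*9.81*(0.8 - 9.6)/1000 = -86.328 kPa.
Friction term = 1000*9.81*1.33/1000 = 13.047 kPa.
p_j = 446 + -86.328 - 13.047 = 346.62 kPa.

346.62


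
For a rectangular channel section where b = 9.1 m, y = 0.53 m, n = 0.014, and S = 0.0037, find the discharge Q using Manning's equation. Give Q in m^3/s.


For a rectangular channel, the cross-sectional area A = b * y = 9.1 * 0.53 = 4.82 m^2.
The wetted perimeter P = b + 2y = 9.1 + 2*0.53 = 10.16 m.
Hydraulic radius R = A/P = 4.82/10.16 = 0.4747 m.
Velocity V = (1/n)*R^(2/3)*S^(1/2) = (1/0.014)*0.4747^(2/3)*0.0037^(1/2) = 2.644 m/s.
Discharge Q = A * V = 4.82 * 2.644 = 12.752 m^3/s.

12.752


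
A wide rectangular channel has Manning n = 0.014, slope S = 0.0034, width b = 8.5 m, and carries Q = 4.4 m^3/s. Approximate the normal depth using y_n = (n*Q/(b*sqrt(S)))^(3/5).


We use the wide-channel approximation y_n = (n*Q/(b*sqrt(S)))^(3/5).
sqrt(S) = sqrt(0.0034) = 0.05831.
Numerator: n*Q = 0.014 * 4.4 = 0.0616.
Denominator: b*sqrt(S) = 8.5 * 0.05831 = 0.495635.
arg = 0.1243.
y_n = 0.1243^(3/5) = 0.2862 m.

0.2862


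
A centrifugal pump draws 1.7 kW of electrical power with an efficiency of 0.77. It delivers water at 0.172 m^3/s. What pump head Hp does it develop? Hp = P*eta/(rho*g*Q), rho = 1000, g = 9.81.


Pump head formula: Hp = P * eta / (rho * g * Q).
Numerator: P * eta = 1.7 * 1000 * 0.77 = 1309.0 W.
Denominator: rho * g * Q = 1000 * 9.81 * 0.172 = 1687.32.
Hp = 1309.0 / 1687.32 = 0.78 m.

0.78


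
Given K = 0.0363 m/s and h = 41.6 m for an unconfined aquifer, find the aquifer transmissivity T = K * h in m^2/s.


Transmissivity is defined as T = K * h.
T = 0.0363 * 41.6
  = 1.5101 m^2/s.

1.5101


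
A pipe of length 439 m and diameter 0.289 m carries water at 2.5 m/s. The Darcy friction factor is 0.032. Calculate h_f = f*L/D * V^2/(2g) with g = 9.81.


Darcy-Weisbach equation: h_f = f * (L/D) * V^2/(2g).
f * L/D = 0.032 * 439/0.289 = 48.609.
V^2/(2g) = 2.5^2 / (2*9.81) = 6.25 / 19.62 = 0.3186 m.
h_f = 48.609 * 0.3186 = 15.485 m.

15.485


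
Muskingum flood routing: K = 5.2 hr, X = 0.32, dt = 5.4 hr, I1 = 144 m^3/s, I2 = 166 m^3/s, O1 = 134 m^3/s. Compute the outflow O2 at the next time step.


Muskingum coefficients:
denom = 2*K*(1-X) + dt = 2*5.2*(1-0.32) + 5.4 = 12.472.
C0 = (dt - 2*K*X)/denom = (5.4 - 2*5.2*0.32)/12.472 = 0.1661.
C1 = (dt + 2*K*X)/denom = (5.4 + 2*5.2*0.32)/12.472 = 0.6998.
C2 = (2*K*(1-X) - dt)/denom = 0.1341.
O2 = C0*I2 + C1*I1 + C2*O1
   = 0.1661*166 + 0.6998*144 + 0.1341*134
   = 146.31 m^3/s.

146.31


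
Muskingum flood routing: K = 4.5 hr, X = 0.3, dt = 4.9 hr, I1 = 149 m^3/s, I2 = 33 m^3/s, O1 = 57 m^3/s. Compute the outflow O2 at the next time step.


Muskingum coefficients:
denom = 2*K*(1-X) + dt = 2*4.5*(1-0.3) + 4.9 = 11.2.
C0 = (dt - 2*K*X)/denom = (4.9 - 2*4.5*0.3)/11.2 = 0.1964.
C1 = (dt + 2*K*X)/denom = (4.9 + 2*4.5*0.3)/11.2 = 0.6786.
C2 = (2*K*(1-X) - dt)/denom = 0.125.
O2 = C0*I2 + C1*I1 + C2*O1
   = 0.1964*33 + 0.6786*149 + 0.125*57
   = 114.71 m^3/s.

114.71


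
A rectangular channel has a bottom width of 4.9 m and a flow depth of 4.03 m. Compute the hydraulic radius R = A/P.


For a rectangular section:
Flow area A = b * y = 4.9 * 4.03 = 19.75 m^2.
Wetted perimeter P = b + 2y = 4.9 + 2*4.03 = 12.96 m.
Hydraulic radius R = A/P = 19.75 / 12.96 = 1.5237 m.

1.5237


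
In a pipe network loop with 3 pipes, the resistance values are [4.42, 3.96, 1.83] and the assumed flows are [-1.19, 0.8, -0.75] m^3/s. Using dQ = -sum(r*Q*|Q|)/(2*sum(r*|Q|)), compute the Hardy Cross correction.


Numerator terms (r*Q*|Q|): 4.42*-1.19*|-1.19| = -6.2592; 3.96*0.8*|0.8| = 2.5344; 1.83*-0.75*|-0.75| = -1.0294.
Sum of numerator = -4.7541.
Denominator terms (r*|Q|): 4.42*|-1.19| = 5.2598; 3.96*|0.8| = 3.168; 1.83*|-0.75| = 1.3725.
2 * sum of denominator = 2 * 9.8003 = 19.6006.
dQ = --4.7541 / 19.6006 = 0.2426 m^3/s.

0.2426


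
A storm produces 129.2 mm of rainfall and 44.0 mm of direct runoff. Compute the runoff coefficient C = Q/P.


The runoff coefficient C = runoff depth / rainfall depth.
C = 44.0 / 129.2
  = 0.3406.

0.3406


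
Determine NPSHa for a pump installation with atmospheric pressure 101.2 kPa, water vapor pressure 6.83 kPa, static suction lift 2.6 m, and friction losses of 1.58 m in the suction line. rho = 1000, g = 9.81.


NPSHa = p_atm/(rho*g) - z_s - hf_s - p_vap/(rho*g).
p_atm/(rho*g) = 101.2*1000 / (1000*9.81) = 10.316 m.
p_vap/(rho*g) = 6.83*1000 / (1000*9.81) = 0.696 m.
NPSHa = 10.316 - 2.6 - 1.58 - 0.696
      = 5.44 m.

5.44


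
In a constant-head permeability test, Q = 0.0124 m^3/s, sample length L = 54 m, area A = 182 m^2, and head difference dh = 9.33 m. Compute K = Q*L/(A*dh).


From K = Q*L / (A*dh):
Numerator: Q*L = 0.0124 * 54 = 0.6696.
Denominator: A*dh = 182 * 9.33 = 1698.06.
K = 0.6696 / 1698.06 = 0.000394 m/s.

0.000394


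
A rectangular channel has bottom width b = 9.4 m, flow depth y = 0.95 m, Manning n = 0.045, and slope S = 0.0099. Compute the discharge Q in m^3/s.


For a rectangular channel, the cross-sectional area A = b * y = 9.4 * 0.95 = 8.93 m^2.
The wetted perimeter P = b + 2y = 9.4 + 2*0.95 = 11.3 m.
Hydraulic radius R = A/P = 8.93/11.3 = 0.7903 m.
Velocity V = (1/n)*R^(2/3)*S^(1/2) = (1/0.045)*0.7903^(2/3)*0.0099^(1/2) = 1.89 m/s.
Discharge Q = A * V = 8.93 * 1.89 = 16.877 m^3/s.

16.877


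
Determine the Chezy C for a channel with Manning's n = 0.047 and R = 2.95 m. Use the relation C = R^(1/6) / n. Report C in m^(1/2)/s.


The Chezy coefficient relates to Manning's n through C = R^(1/6) / n.
R^(1/6) = 2.95^(1/6) = 1.197578.
C = 1.197578 / 0.047 = 25.48 m^(1/2)/s.

25.48


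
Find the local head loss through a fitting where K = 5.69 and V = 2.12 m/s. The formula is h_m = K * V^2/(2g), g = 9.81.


Minor loss formula: h_m = K * V^2/(2g).
V^2 = 2.12^2 = 4.4944.
V^2/(2g) = 4.4944 / 19.62 = 0.2291 m.
h_m = 5.69 * 0.2291 = 1.3034 m.

1.3034


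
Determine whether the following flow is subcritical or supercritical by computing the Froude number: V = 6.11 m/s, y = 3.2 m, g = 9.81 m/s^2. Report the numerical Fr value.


The Froude number is defined as Fr = V / sqrt(g*y).
g*y = 9.81 * 3.2 = 31.392.
sqrt(g*y) = sqrt(31.392) = 5.6029.
Fr = 6.11 / 5.6029 = 1.0905.
Since Fr > 1, the flow is supercritical.

1.0905


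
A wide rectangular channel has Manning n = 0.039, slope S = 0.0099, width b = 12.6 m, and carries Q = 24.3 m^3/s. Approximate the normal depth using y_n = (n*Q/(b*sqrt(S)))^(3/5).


We use the wide-channel approximation y_n = (n*Q/(b*sqrt(S)))^(3/5).
sqrt(S) = sqrt(0.0099) = 0.099499.
Numerator: n*Q = 0.039 * 24.3 = 0.9477.
Denominator: b*sqrt(S) = 12.6 * 0.099499 = 1.253687.
arg = 0.7559.
y_n = 0.7559^(3/5) = 0.8455 m.

0.8455


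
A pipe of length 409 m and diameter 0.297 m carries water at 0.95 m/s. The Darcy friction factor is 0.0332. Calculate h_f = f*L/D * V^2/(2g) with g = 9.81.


Darcy-Weisbach equation: h_f = f * (L/D) * V^2/(2g).
f * L/D = 0.0332 * 409/0.297 = 45.7199.
V^2/(2g) = 0.95^2 / (2*9.81) = 0.9025 / 19.62 = 0.046 m.
h_f = 45.7199 * 0.046 = 2.103 m.

2.103


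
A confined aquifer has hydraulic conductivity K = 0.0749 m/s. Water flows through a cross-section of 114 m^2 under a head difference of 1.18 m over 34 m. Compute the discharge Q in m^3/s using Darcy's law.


Darcy's law: Q = K * A * i, where i = dh/L.
Hydraulic gradient i = 1.18 / 34 = 0.034706.
Q = 0.0749 * 114 * 0.034706
  = 0.2963 m^3/s.

0.2963


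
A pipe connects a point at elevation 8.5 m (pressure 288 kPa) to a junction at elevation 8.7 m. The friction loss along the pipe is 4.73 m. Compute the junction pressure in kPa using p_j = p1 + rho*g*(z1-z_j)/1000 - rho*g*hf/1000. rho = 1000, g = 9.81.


Junction pressure: p_j = p1 + rho*g*(z1 - z_j)/1000 - rho*g*hf/1000.
Elevation term = 1000*9.81*(8.5 - 8.7)/1000 = -1.962 kPa.
Friction term = 1000*9.81*4.73/1000 = 46.401 kPa.
p_j = 288 + -1.962 - 46.401 = 239.64 kPa.

239.64


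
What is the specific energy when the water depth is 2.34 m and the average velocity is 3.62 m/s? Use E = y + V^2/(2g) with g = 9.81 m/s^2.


Specific energy E = y + V^2/(2g).
Velocity head = V^2/(2g) = 3.62^2 / (2*9.81) = 13.1044 / 19.62 = 0.6679 m.
E = 2.34 + 0.6679 = 3.0079 m.

3.0079


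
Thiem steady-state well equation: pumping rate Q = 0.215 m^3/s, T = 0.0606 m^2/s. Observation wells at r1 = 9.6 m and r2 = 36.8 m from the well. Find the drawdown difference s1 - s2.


Thiem equation: s1 - s2 = Q/(2*pi*T) * ln(r2/r1).
ln(r2/r1) = ln(36.8/9.6) = 1.3437.
Q/(2*pi*T) = 0.215 / (2*pi*0.0606) = 0.215 / 0.3808 = 0.5647.
s1 - s2 = 0.5647 * 1.3437 = 0.7588 m.

0.7588


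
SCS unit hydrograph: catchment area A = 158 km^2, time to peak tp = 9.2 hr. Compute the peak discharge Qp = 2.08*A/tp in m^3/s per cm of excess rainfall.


SCS formula: Qp = 2.08 * A / tp.
Qp = 2.08 * 158 / 9.2
   = 328.64 / 9.2
   = 35.72 m^3/s per cm.

35.72


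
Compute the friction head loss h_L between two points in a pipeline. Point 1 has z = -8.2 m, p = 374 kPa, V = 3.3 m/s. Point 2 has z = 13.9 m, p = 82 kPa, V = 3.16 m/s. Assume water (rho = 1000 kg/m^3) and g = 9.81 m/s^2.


Total head at each section: H = z + p/(rho*g) + V^2/(2g).
H1 = -8.2 + 374*1000/(1000*9.81) + 3.3^2/(2*9.81)
   = -8.2 + 38.124 + 0.555
   = 30.479 m.
H2 = 13.9 + 82*1000/(1000*9.81) + 3.16^2/(2*9.81)
   = 13.9 + 8.359 + 0.509
   = 22.768 m.
h_L = H1 - H2 = 30.479 - 22.768 = 7.712 m.

7.712
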